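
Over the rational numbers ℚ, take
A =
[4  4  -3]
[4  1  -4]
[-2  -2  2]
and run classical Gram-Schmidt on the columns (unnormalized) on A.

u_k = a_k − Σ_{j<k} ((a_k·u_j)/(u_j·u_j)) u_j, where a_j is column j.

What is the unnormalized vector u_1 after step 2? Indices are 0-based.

u_1 = (4/3, -5/3, -2/3)

Step 1: u_0 = a_0 = (4, 4, -2).
Step 2: u_1 = a_1 − (2/3)·u_0 = (4/3, -5/3, -2/3).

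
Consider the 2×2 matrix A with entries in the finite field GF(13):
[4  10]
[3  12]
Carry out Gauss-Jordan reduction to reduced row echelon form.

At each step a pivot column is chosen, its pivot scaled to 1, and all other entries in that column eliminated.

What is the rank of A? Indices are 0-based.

pivot(0,0)=4: scale R0 → (1, 9)
  clear (1,0): R1 −= (3)R0 → (0, 11)
pivot(1,1)=11: scale R1 → (0, 1)
  clear (0,1): R0 −= (9)R1 → (1, 0)

rank = 2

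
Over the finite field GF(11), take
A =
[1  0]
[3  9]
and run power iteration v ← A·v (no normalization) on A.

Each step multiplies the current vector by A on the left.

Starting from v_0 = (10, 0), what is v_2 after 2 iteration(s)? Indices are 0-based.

v_2 = (10, 3)

v_0 = (10, 0).
v_1 = A·v_0 = (10, 8).
v_2 = A·v_1 = (10, 3).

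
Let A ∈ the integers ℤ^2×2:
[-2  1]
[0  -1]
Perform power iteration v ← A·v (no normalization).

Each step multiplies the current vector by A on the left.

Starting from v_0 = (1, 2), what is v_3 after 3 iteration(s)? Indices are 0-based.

v_0 = (1, 2).
v_1 = A·v_0 = (0, -2).
v_2 = A·v_1 = (-2, 2).
v_3 = A·v_2 = (6, -2).

v_3 = (6, -2)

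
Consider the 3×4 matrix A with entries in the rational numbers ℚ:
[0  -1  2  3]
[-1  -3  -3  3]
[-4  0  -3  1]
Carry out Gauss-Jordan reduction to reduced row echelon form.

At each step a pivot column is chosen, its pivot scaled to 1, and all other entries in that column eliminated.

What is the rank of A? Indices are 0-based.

[1] R0 <-> R1
[1] R0 /= -1  ⇒  (1, 3, 3, -3)
     R2 -= -4·R0  ⇒  (0, 12, 9, -11)
[2] R1 /= -1  ⇒  (0, 1, -2, -3)
     R0 -= 3·R1  ⇒  (1, 0, 9, 6)
     R2 -= 12·R1  ⇒  (0, 0, 33, 25)
[3] R2 /= 33  ⇒  (0, 0, 1, 25/33)
     R0 -= 9·R2  ⇒  (1, 0, 0, -9/11)
     R1 -= -2·R2  ⇒  (0, 1, 0, -49/33)

rank = 3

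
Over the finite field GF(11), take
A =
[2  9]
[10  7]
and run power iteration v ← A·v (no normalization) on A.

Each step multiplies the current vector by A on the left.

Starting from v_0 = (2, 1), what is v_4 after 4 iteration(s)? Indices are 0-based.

v_4 = (8, 10)

v_0 = (2, 1).
v_1 = A·v_0 = (2, 5).
v_2 = A·v_1 = (5, 0).
v_3 = A·v_2 = (10, 6).
v_4 = A·v_3 = (8, 10).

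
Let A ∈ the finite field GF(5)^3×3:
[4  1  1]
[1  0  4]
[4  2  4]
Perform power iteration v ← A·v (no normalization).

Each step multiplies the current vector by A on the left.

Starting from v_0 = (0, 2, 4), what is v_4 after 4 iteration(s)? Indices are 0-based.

v_0 = (0, 2, 4).
v_1 = A·v_0 = (1, 1, 0).
v_2 = A·v_1 = (0, 1, 1).
v_3 = A·v_2 = (2, 4, 1).
v_4 = A·v_3 = (3, 1, 0).

v_4 = (3, 1, 0)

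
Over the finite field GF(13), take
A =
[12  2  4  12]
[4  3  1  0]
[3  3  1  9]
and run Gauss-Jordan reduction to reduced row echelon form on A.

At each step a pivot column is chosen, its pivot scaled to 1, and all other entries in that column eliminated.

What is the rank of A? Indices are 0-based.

[1] R0 /= 12  ⇒  (1, 11, 9, 1)
     R1 -= 4·R0  ⇒  (0, 11, 4, 9)
     R2 -= 3·R0  ⇒  (0, 9, 0, 6)
[2] R1 /= 11  ⇒  (0, 1, 11, 2)
     R0 -= 11·R1  ⇒  (1, 0, 5, 5)
     R2 -= 9·R1  ⇒  (0, 0, 5, 1)
[3] R2 /= 5  ⇒  (0, 0, 1, 8)
     R0 -= 5·R2  ⇒  (1, 0, 0, 4)
     R1 -= 11·R2  ⇒  (0, 1, 0, 5)

rank = 3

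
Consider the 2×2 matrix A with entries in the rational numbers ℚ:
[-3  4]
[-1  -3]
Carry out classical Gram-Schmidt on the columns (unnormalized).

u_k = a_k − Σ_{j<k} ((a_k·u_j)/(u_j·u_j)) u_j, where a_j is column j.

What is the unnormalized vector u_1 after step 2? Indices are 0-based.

u_1 = (13/10, -39/10)

Step 1: u_0 = a_0 = (-3, -1).
Step 2: u_1 = a_1 − (-9/10)·u_0 = (13/10, -39/10).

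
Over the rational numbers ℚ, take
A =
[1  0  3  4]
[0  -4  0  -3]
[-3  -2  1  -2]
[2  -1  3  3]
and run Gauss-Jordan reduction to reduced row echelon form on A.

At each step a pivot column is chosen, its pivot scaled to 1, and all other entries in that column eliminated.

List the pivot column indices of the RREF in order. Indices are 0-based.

step 1: normalize row 0 (÷1) = (1, 0, 3, 4)
  row 2: subtract -3×row0 = (0, -2, 10, 10)
  row 3: subtract 2×row0 = (0, -1, -3, -5)
step 2: normalize row 1 (÷-4) = (0, 1, 0, 3/4)
  row 2: subtract -2×row1 = (0, 0, 10, 23/2)
  row 3: subtract -1×row1 = (0, 0, -3, -17/4)
step 3: normalize row 2 (÷10) = (0, 0, 1, 23/20)
  row 0: subtract 3×row2 = (1, 0, 0, 11/20)
  row 3: subtract -3×row2 = (0, 0, 0, -4/5)
step 4: normalize row 3 (÷-4/5) = (0, 0, 0, 1)
  row 0: subtract 11/20×row3 = (1, 0, 0, 0)
  row 1: subtract 3/4×row3 = (0, 1, 0, 0)
  row 2: subtract 23/20×row3 = (0, 0, 1, 0)

pivot columns: 0, 1, 2, 3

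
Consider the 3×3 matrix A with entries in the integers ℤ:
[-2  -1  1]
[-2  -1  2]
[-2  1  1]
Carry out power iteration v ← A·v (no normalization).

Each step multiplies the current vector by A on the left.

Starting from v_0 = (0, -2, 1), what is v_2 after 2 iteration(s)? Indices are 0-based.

v_0 = (0, -2, 1).
v_1 = A·v_0 = (3, 4, -1).
v_2 = A·v_1 = (-11, -12, -3).

v_2 = (-11, -12, -3)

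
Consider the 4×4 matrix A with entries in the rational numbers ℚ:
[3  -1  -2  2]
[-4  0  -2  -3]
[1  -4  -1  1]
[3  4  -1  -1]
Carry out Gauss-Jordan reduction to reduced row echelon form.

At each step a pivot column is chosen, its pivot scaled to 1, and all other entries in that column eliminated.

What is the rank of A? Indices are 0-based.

rank = 4

step 1: normalize row 0 (÷3) = (1, -1/3, -2/3, 2/3)
  row 1: subtract -4×row0 = (0, -4/3, -14/3, -1/3)
  row 2: subtract 1×row0 = (0, -11/3, -1/3, 1/3)
  row 3: subtract 3×row0 = (0, 5, 1, -3)
step 2: normalize row 1 (÷-4/3) = (0, 1, 7/2, 1/4)
  row 0: subtract -1/3×row1 = (1, 0, 1/2, 3/4)
  row 2: subtract -11/3×row1 = (0, 0, 25/2, 5/4)
  row 3: subtract 5×row1 = (0, 0, -33/2, -17/4)
step 3: normalize row 2 (÷25/2) = (0, 0, 1, 1/10)
  row 0: subtract 1/2×row2 = (1, 0, 0, 7/10)
  row 1: subtract 7/2×row2 = (0, 1, 0, -1/10)
  row 3: subtract -33/2×row2 = (0, 0, 0, -13/5)
step 4: normalize row 3 (÷-13/5) = (0, 0, 0, 1)
  row 0: subtract 7/10×row3 = (1, 0, 0, 0)
  row 1: subtract -1/10×row3 = (0, 1, 0, 0)
  row 2: subtract 1/10×row3 = (0, 0, 1, 0)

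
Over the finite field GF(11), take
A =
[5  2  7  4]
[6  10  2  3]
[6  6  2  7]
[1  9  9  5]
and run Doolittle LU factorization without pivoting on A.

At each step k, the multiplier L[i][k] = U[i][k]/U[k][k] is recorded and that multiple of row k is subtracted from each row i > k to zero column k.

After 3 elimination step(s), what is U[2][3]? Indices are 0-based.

U[2][3] = 10

[col 0] pivot 5
  R1 -= 10*R0 → (0, 1, 9, 7)  (L[1][0] := 10)
  R2 -= 10*R0 → (0, 8, 9, 0)  (L[2][0] := 10)
  R3 -= 9*R0 → (0, 2, 1, 2)  (L[3][0] := 9)
[col 1] pivot 1
  R2 -= 8*R1 → (0, 0, 3, 10)  (L[2][1] := 8)
  R3 -= 2*R1 → (0, 0, 5, 10)  (L[3][1] := 2)
[col 2] pivot 3
  R3 -= 9*R2 → (0, 0, 0, 8)  (L[3][2] := 9)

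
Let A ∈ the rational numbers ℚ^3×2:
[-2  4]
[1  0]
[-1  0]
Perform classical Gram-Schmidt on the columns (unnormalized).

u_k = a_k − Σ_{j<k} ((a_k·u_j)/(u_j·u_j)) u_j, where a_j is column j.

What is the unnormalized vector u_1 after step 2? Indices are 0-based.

Step 1: u_0 = a_0 = (-2, 1, -1).
Step 2: u_1 = a_1 − (-4/3)·u_0 = (4/3, 4/3, -4/3).

u_1 = (4/3, 4/3, -4/3)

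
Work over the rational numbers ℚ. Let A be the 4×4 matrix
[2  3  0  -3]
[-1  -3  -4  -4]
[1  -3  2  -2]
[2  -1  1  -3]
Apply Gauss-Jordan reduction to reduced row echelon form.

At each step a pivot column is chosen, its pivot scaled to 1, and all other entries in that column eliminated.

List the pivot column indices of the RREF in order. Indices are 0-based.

pivot columns: 0, 1, 2, 3

pivot(0,0)=2: scale R0 → (1, 3/2, 0, -3/2)
  clear (1,0): R1 −= (-1)R0 → (0, -3/2, -4, -11/2)
  clear (2,0): R2 −= (1)R0 → (0, -9/2, 2, -1/2)
  clear (3,0): R3 −= (2)R0 → (0, -4, 1, 0)
pivot(1,1)=-3/2: scale R1 → (0, 1, 8/3, 11/3)
  clear (0,1): R0 −= (3/2)R1 → (1, 0, -4, -7)
  clear (2,1): R2 −= (-9/2)R1 → (0, 0, 14, 16)
  clear (3,1): R3 −= (-4)R1 → (0, 0, 35/3, 44/3)
pivot(2,2)=14: scale R2 → (0, 0, 1, 8/7)
  clear (0,2): R0 −= (-4)R2 → (1, 0, 0, -17/7)
  clear (1,2): R1 −= (8/3)R2 → (0, 1, 0, 13/21)
  clear (3,2): R3 −= (35/3)R2 → (0, 0, 0, 4/3)
pivot(3,3)=4/3: scale R3 → (0, 0, 0, 1)
  clear (0,3): R0 −= (-17/7)R3 → (1, 0, 0, 0)
  clear (1,3): R1 −= (13/21)R3 → (0, 1, 0, 0)
  clear (2,3): R2 −= (8/7)R3 → (0, 0, 1, 0)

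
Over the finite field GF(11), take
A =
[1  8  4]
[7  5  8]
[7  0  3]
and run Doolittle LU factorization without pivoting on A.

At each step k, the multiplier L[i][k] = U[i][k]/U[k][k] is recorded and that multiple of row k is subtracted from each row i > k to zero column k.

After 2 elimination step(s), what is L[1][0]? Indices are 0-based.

L[1][0] = 7

[col 0] pivot 1
  R1 -= 7*R0 → (0, 4, 2)  (L[1][0] := 7)
  R2 -= 7*R0 → (0, 10, 8)  (L[2][0] := 7)
[col 1] pivot 4
  R2 -= 8*R1 → (0, 0, 3)  (L[2][1] := 8)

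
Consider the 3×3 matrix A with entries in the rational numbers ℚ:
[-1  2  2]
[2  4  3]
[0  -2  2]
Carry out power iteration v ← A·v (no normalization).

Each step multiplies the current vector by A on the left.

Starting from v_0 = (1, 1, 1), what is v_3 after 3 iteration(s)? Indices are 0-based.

v_0 = (1, 1, 1).
v_1 = A·v_0 = (3, 9, 0).
v_2 = A·v_1 = (15, 42, -18).
v_3 = A·v_2 = (33, 144, -120).

v_3 = (33, 144, -120)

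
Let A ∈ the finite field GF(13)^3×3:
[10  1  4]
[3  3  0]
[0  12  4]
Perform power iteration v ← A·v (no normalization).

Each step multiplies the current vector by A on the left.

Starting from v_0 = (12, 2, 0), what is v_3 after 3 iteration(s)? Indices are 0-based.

v_0 = (12, 2, 0).
v_1 = A·v_0 = (5, 3, 11).
v_2 = A·v_1 = (6, 11, 2).
v_3 = A·v_2 = (1, 12, 10).

v_3 = (1, 12, 10)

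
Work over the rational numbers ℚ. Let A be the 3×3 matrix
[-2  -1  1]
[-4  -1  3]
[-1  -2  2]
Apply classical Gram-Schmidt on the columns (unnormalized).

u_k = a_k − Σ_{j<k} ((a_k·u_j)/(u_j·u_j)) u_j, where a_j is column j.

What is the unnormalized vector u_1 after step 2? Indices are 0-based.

Step 1: u_0 = a_0 = (-2, -4, -1).
Step 2: u_1 = a_1 − (8/21)·u_0 = (-5/21, 11/21, -34/21).

u_1 = (-5/21, 11/21, -34/21)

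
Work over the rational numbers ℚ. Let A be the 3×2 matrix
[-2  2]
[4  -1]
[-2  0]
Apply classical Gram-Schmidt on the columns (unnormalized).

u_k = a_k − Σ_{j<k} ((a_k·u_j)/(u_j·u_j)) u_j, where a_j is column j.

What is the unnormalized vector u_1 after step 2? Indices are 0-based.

Step 1: u_0 = a_0 = (-2, 4, -2).
Step 2: u_1 = a_1 − (-1/3)·u_0 = (4/3, 1/3, -2/3).

u_1 = (4/3, 1/3, -2/3)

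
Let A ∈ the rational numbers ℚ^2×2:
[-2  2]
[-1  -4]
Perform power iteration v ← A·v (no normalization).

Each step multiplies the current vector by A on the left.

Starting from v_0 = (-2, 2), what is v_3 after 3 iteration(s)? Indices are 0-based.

v_0 = (-2, 2).
v_1 = A·v_0 = (8, -6).
v_2 = A·v_1 = (-28, 16).
v_3 = A·v_2 = (88, -36).

v_3 = (88, -36)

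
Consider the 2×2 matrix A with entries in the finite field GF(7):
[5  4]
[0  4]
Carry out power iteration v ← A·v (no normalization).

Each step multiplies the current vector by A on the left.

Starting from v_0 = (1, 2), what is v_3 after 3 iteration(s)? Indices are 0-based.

v_0 = (1, 2).
v_1 = A·v_0 = (6, 1).
v_2 = A·v_1 = (6, 4).
v_3 = A·v_2 = (4, 2).

v_3 = (4, 2)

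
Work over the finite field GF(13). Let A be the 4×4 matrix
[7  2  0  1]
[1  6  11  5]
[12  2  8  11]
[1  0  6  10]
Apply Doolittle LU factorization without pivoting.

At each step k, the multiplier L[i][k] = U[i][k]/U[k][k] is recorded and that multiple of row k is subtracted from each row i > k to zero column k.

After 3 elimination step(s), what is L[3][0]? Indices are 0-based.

[col 0] pivot 7
  R1 -= 2*R0 → (0, 2, 11, 3)  (L[1][0] := 2)
  R2 -= 11*R0 → (0, 6, 8, 0)  (L[2][0] := 11)
  R3 -= 2*R0 → (0, 9, 6, 8)  (L[3][0] := 2)
[col 1] pivot 2
  R2 -= 3*R1 → (0, 0, 1, 4)  (L[2][1] := 3)
  R3 -= 11*R1 → (0, 0, 2, 1)  (L[3][1] := 11)
[col 2] pivot 1
  R3 -= 2*R2 → (0, 0, 0, 6)  (L[3][2] := 2)

L[3][0] = 2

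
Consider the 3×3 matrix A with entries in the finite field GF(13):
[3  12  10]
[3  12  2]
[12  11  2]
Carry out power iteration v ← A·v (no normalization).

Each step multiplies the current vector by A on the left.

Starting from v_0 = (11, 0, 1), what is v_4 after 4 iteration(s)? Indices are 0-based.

v_0 = (11, 0, 1).
v_1 = A·v_0 = (4, 9, 4).
v_2 = A·v_1 = (4, 11, 12).
v_3 = A·v_2 = (4, 12, 11).
v_4 = A·v_3 = (6, 9, 7).

v_4 = (6, 9, 7)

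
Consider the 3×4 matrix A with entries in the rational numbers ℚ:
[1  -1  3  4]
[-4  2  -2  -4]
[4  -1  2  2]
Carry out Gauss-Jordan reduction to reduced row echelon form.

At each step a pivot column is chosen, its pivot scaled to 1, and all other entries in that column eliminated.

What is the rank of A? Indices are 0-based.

step 1: normalize row 0 (÷1) = (1, -1, 3, 4)
  row 1: subtract -4×row0 = (0, -2, 10, 12)
  row 2: subtract 4×row0 = (0, 3, -10, -14)
step 2: normalize row 1 (÷-2) = (0, 1, -5, -6)
  row 0: subtract -1×row1 = (1, 0, -2, -2)
  row 2: subtract 3×row1 = (0, 0, 5, 4)
step 3: normalize row 2 (÷5) = (0, 0, 1, 4/5)
  row 0: subtract -2×row2 = (1, 0, 0, -2/5)
  row 1: subtract -5×row2 = (0, 1, 0, -2)

rank = 3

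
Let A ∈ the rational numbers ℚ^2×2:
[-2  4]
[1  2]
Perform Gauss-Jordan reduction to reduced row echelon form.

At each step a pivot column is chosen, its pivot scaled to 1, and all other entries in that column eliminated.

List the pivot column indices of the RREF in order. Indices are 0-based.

pivot columns: 0, 1

[1] R0 /= -2  ⇒  (1, -2)
     R1 -= 1·R0  ⇒  (0, 4)
[2] R1 /= 4  ⇒  (0, 1)
     R0 -= -2·R1  ⇒  (1, 0)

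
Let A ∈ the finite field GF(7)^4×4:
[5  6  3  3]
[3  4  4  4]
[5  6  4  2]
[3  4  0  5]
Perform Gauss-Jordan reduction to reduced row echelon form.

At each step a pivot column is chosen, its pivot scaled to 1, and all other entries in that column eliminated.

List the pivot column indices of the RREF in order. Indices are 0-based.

pivot(0,0)=5: scale R0 → (1, 4, 2, 2)
  clear (1,0): R1 −= (3)R0 → (0, 6, 5, 5)
  clear (2,0): R2 −= (5)R0 → (0, 0, 1, 6)
  clear (3,0): R3 −= (3)R0 → (0, 6, 1, 6)
pivot(1,1)=6: scale R1 → (0, 1, 2, 2)
  clear (0,1): R0 −= (4)R1 → (1, 0, 1, 1)
  clear (3,1): R3 −= (6)R1 → (0, 0, 3, 1)
pivot(2,2)=1: scale R2 → (0, 0, 1, 6)
  clear (0,2): R0 −= (1)R2 → (1, 0, 0, 2)
  clear (1,2): R1 −= (2)R2 → (0, 1, 0, 4)
  clear (3,2): R3 −= (3)R2 → (0, 0, 0, 4)
pivot(3,3)=4: scale R3 → (0, 0, 0, 1)
  clear (0,3): R0 −= (2)R3 → (1, 0, 0, 0)
  clear (1,3): R1 −= (4)R3 → (0, 1, 0, 0)
  clear (2,3): R2 −= (6)R3 → (0, 0, 1, 0)

pivot columns: 0, 1, 2, 3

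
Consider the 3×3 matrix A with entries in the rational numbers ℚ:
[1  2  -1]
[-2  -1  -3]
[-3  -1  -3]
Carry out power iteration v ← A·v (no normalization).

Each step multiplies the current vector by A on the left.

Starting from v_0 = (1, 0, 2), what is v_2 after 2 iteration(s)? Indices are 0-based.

v_0 = (1, 0, 2).
v_1 = A·v_0 = (-1, -8, -9).
v_2 = A·v_1 = (-8, 37, 38).

v_2 = (-8, 37, 38)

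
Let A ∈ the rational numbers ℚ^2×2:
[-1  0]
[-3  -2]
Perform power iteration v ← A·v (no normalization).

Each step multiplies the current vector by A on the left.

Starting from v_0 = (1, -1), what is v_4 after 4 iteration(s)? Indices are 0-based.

v_0 = (1, -1).
v_1 = A·v_0 = (-1, -1).
v_2 = A·v_1 = (1, 5).
v_3 = A·v_2 = (-1, -13).
v_4 = A·v_3 = (1, 29).

v_4 = (1, 29)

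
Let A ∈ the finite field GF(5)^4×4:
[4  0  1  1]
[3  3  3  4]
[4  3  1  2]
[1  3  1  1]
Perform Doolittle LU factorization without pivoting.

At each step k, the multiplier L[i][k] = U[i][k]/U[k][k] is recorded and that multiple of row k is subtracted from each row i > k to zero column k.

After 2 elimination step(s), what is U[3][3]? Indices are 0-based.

U[3][3] = 0

[col 0] pivot 4
  R1 -= 2*R0 → (0, 3, 1, 2)  (L[1][0] := 2)
  R2 -= 1*R0 → (0, 3, 0, 1)  (L[2][0] := 1)
  R3 -= 4*R0 → (0, 3, 2, 2)  (L[3][0] := 4)
[col 1] pivot 3
  R2 -= 1*R1 → (0, 0, 4, 4)  (L[2][1] := 1)
  R3 -= 1*R1 → (0, 0, 1, 0)  (L[3][1] := 1)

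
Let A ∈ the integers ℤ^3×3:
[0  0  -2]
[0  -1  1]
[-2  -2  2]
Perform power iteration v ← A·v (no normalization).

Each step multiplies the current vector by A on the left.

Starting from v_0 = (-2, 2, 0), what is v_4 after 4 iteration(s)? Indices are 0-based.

v_0 = (-2, 2, 0).
v_1 = A·v_0 = (0, -2, 0).
v_2 = A·v_1 = (0, 2, 4).
v_3 = A·v_2 = (-8, 2, 4).
v_4 = A·v_3 = (-8, 2, 20).

v_4 = (-8, 2, 20)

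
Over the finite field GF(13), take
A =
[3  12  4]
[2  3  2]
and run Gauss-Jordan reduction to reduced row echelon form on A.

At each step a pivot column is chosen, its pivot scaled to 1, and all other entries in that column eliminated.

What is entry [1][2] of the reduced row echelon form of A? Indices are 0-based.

M[1][2] = 1

[1] R0 /= 3  ⇒  (1, 4, 10)
     R1 -= 2·R0  ⇒  (0, 8, 8)
[2] R1 /= 8  ⇒  (0, 1, 1)
     R0 -= 4·R1  ⇒  (1, 0, 6)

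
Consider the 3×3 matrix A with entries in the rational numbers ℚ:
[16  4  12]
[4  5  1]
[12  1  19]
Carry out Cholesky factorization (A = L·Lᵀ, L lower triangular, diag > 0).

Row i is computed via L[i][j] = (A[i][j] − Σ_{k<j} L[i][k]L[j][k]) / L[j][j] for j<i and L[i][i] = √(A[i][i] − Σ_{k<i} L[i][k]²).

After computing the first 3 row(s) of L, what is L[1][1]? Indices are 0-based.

L[1][1] = 2

Step 1: L[0][0] = √(16) = 4.
  L[1][0] = (4) / L[0][0] = 1.
Step 2: L[1][1] = √(4) = 2.
  L[2][0] = (12) / L[0][0] = 3.
  L[2][1] = (-2) / L[1][1] = -1.
Step 3: L[2][2] = √(9) = 3.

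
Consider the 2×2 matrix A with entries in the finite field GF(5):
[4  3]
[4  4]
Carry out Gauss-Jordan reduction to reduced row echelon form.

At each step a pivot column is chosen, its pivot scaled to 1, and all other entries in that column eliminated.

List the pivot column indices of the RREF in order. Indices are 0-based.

pivot columns: 0, 1

[1] R0 /= 4  ⇒  (1, 2)
     R1 -= 4·R0  ⇒  (0, 1)
[2] R1 /= 1  ⇒  (0, 1)
     R0 -= 2·R1  ⇒  (1, 0)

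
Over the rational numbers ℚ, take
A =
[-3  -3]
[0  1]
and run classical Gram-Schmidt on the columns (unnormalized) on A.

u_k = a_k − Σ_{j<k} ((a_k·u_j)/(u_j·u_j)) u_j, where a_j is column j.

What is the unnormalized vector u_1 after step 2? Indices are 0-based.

Step 1: u_0 = a_0 = (-3, 0).
Step 2: u_1 = a_1 − (1)·u_0 = (0, 1).

u_1 = (0, 1)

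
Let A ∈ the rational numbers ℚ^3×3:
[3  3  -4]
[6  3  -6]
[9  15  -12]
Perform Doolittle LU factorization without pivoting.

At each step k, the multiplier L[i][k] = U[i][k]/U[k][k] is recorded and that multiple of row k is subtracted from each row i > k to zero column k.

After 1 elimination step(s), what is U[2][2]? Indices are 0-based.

[col 0] pivot 3
  R1 -= 2*R0 → (0, -3, 2)  (L[1][0] := 2)
  R2 -= 3*R0 → (0, 6, 0)  (L[2][0] := 3)

U[2][2] = 0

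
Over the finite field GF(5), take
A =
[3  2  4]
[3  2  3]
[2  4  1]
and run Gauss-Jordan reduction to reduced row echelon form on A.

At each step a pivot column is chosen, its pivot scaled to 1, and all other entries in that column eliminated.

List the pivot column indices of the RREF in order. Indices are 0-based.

step 1: normalize row 0 (÷3) = (1, 4, 3)
  row 1: subtract 3×row0 = (0, 0, 4)
  row 2: subtract 2×row0 = (0, 1, 0)
step 2: exchange rows 1,2
step 2: normalize row 1 (÷1) = (0, 1, 0)
  row 0: subtract 4×row1 = (1, 0, 3)
step 3: normalize row 2 (÷4) = (0, 0, 1)
  row 0: subtract 3×row2 = (1, 0, 0)

pivot columns: 0, 1, 2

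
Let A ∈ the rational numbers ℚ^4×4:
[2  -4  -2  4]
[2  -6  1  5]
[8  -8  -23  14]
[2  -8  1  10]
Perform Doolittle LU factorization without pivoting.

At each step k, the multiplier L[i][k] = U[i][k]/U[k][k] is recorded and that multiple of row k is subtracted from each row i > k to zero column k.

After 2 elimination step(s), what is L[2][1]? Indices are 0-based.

L[2][1] = -4

k=0: U[0][0]=2
  eliminate (1,0): mult=1, new row 1: (0, -2, 3, 1); set L[1][0]=1
  eliminate (2,0): mult=4, new row 2: (0, 8, -15, -2); set L[2][0]=4
  eliminate (3,0): mult=1, new row 3: (0, -4, 3, 6); set L[3][0]=1
k=1: U[1][1]=-2
  eliminate (2,1): mult=-4, new row 2: (0, 0, -3, 2); set L[2][1]=-4
  eliminate (3,1): mult=2, new row 3: (0, 0, -3, 4); set L[3][1]=2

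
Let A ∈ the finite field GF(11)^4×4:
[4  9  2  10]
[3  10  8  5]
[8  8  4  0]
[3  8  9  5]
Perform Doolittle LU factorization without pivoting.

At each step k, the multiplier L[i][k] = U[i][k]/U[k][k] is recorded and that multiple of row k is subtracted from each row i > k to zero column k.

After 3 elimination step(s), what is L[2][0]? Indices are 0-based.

L[2][0] = 2

Step 1: pivot at (0,0) is 4.
  row1 ← row1 − (9)·row0  ⇒  L[1][0]=9, U row1=(0, 6, 1, 3)
  row2 ← row2 − (2)·row0  ⇒  L[2][0]=2, U row2=(0, 1, 0, 2)
  row3 ← row3 − (9)·row0  ⇒  L[3][0]=9, U row3=(0, 4, 2, 3)
Step 2: pivot at (1,1) is 6.
  row2 ← row2 − (2)·row1  ⇒  L[2][1]=2, U row2=(0, 0, 9, 7)
  row3 ← row3 − (8)·row1  ⇒  L[3][1]=8, U row3=(0, 0, 5, 1)
Step 3: pivot at (2,2) is 9.
  row3 ← row3 − (3)·row2  ⇒  L[3][2]=3, U row3=(0, 0, 0, 2)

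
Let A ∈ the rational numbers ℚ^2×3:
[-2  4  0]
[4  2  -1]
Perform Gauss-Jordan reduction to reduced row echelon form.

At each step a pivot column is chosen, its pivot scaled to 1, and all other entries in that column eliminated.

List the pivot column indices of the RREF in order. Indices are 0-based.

pivot columns: 0, 1

pivot(0,0)=-2: scale R0 → (1, -2, 0)
  clear (1,0): R1 −= (4)R0 → (0, 10, -1)
pivot(1,1)=10: scale R1 → (0, 1, -1/10)
  clear (0,1): R0 −= (-2)R1 → (1, 0, -1/5)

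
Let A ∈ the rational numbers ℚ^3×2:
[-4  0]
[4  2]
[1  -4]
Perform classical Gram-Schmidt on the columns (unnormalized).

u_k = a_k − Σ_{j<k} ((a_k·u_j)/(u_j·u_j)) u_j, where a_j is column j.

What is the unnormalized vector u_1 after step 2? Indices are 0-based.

u_1 = (16/33, 50/33, -136/33)

Step 1: u_0 = a_0 = (-4, 4, 1).
Step 2: u_1 = a_1 − (4/33)·u_0 = (16/33, 50/33, -136/33).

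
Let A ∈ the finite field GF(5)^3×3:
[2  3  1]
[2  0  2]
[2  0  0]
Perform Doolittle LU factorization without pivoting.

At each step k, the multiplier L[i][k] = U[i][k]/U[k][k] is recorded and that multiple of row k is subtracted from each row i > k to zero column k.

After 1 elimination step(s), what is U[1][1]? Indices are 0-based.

k=0: U[0][0]=2
  eliminate (1,0): mult=1, new row 1: (0, 2, 1); set L[1][0]=1
  eliminate (2,0): mult=1, new row 2: (0, 2, 4); set L[2][0]=1

U[1][1] = 2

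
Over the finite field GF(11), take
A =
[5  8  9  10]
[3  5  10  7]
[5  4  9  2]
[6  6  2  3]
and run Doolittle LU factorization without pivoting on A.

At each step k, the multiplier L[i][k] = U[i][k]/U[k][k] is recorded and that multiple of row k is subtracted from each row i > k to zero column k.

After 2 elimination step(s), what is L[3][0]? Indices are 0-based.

L[3][0] = 10

[col 0] pivot 5
  R1 -= 5*R0 → (0, 9, 9, 1)  (L[1][0] := 5)
  R2 -= 1*R0 → (0, 7, 0, 3)  (L[2][0] := 1)
  R3 -= 10*R0 → (0, 3, 0, 2)  (L[3][0] := 10)
[col 1] pivot 9
  R2 -= 2*R1 → (0, 0, 4, 1)  (L[2][1] := 2)
  R3 -= 4*R1 → (0, 0, 8, 9)  (L[3][1] := 4)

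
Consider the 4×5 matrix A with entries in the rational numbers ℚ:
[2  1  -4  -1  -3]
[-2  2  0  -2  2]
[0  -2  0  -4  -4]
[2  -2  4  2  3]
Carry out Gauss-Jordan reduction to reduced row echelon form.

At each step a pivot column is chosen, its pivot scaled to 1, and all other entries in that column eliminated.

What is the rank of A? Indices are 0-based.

rank = 4

[1] R0 /= 2  ⇒  (1, 1/2, -2, -1/2, -3/2)
     R1 -= -2·R0  ⇒  (0, 3, -4, -3, -1)
     R3 -= 2·R0  ⇒  (0, -3, 8, 3, 6)
[2] R1 /= 3  ⇒  (0, 1, -4/3, -1, -1/3)
     R0 -= 1/2·R1  ⇒  (1, 0, -4/3, 0, -4/3)
     R2 -= -2·R1  ⇒  (0, 0, -8/3, -6, -14/3)
     R3 -= -3·R1  ⇒  (0, 0, 4, 0, 5)
[3] R2 /= -8/3  ⇒  (0, 0, 1, 9/4, 7/4)
     R0 -= -4/3·R2  ⇒  (1, 0, 0, 3, 1)
     R1 -= -4/3·R2  ⇒  (0, 1, 0, 2, 2)
     R3 -= 4·R2  ⇒  (0, 0, 0, -9, -2)
[4] R3 /= -9  ⇒  (0, 0, 0, 1, 2/9)
     R0 -= 3·R3  ⇒  (1, 0, 0, 0, 1/3)
     R1 -= 2·R3  ⇒  (0, 1, 0, 0, 14/9)
     R2 -= 9/4·R3  ⇒  (0, 0, 1, 0, 5/4)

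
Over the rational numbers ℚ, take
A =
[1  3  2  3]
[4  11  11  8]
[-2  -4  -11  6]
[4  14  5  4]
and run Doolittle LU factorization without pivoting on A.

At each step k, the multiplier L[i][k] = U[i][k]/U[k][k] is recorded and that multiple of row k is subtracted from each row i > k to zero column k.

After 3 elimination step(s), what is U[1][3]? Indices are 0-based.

Step 1: pivot at (0,0) is 1.
  row1 ← row1 − (4)·row0  ⇒  L[1][0]=4, U row1=(0, -1, 3, -4)
  row2 ← row2 − (-2)·row0  ⇒  L[2][0]=-2, U row2=(0, 2, -7, 12)
  row3 ← row3 − (4)·row0  ⇒  L[3][0]=4, U row3=(0, 2, -3, -8)
Step 2: pivot at (1,1) is -1.
  row2 ← row2 − (-2)·row1  ⇒  L[2][1]=-2, U row2=(0, 0, -1, 4)
  row3 ← row3 − (-2)·row1  ⇒  L[3][1]=-2, U row3=(0, 0, 3, -16)
Step 3: pivot at (2,2) is -1.
  row3 ← row3 − (-3)·row2  ⇒  L[3][2]=-3, U row3=(0, 0, 0, -4)

U[1][3] = -4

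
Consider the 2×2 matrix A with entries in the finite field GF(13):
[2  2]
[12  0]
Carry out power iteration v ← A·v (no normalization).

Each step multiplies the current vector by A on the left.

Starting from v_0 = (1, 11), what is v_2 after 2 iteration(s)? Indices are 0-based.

v_2 = (7, 2)

v_0 = (1, 11).
v_1 = A·v_0 = (11, 12).
v_2 = A·v_1 = (7, 2).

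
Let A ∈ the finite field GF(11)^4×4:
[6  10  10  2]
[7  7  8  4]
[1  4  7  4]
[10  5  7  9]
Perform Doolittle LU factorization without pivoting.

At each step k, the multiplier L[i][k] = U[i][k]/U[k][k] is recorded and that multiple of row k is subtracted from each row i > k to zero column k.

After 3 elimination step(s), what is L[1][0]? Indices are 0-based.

L[1][0] = 3

[col 0] pivot 6
  R1 -= 3*R0 → (0, 10, 0, 9)  (L[1][0] := 3)
  R2 -= 2*R0 → (0, 6, 9, 0)  (L[2][0] := 2)
  R3 -= 9*R0 → (0, 3, 5, 2)  (L[3][0] := 9)
[col 1] pivot 10
  R2 -= 5*R1 → (0, 0, 9, 10)  (L[2][1] := 5)
  R3 -= 8*R1 → (0, 0, 5, 7)  (L[3][1] := 8)
[col 2] pivot 9
  R3 -= 3*R2 → (0, 0, 0, 10)  (L[3][2] := 3)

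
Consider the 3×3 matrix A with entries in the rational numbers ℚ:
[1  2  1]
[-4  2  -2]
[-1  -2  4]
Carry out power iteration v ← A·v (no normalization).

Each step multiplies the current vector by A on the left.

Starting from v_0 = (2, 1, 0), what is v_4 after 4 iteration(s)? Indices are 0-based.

v_0 = (2, 1, 0).
v_1 = A·v_0 = (4, -6, -4).
v_2 = A·v_1 = (-12, -20, -8).
v_3 = A·v_2 = (-60, 24, 20).
v_4 = A·v_3 = (8, 248, 92).

v_4 = (8, 248, 92)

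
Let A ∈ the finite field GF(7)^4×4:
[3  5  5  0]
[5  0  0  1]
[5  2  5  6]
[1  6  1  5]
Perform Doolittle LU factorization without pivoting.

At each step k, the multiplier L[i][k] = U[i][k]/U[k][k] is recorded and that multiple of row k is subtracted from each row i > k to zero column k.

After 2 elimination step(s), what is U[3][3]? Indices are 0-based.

[col 0] pivot 3
  R1 -= 4*R0 → (0, 1, 1, 1)  (L[1][0] := 4)
  R2 -= 4*R0 → (0, 3, 6, 6)  (L[2][0] := 4)
  R3 -= 5*R0 → (0, 2, 4, 5)  (L[3][0] := 5)
[col 1] pivot 1
  R2 -= 3*R1 → (0, 0, 3, 3)  (L[2][1] := 3)
  R3 -= 2*R1 → (0, 0, 2, 3)  (L[3][1] := 2)

U[3][3] = 3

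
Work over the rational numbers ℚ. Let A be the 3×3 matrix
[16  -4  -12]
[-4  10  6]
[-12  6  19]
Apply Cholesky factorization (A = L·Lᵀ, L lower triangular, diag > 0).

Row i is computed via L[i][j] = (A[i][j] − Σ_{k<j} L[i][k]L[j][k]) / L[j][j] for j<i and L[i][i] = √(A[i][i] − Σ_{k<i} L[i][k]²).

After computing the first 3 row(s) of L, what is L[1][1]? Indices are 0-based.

L[1][1] = 3

Step 1: L[0][0] = √(16) = 4.
  L[1][0] = (-4) / L[0][0] = -1.
Step 2: L[1][1] = √(9) = 3.
  L[2][0] = (-12) / L[0][0] = -3.
  L[2][1] = (3) / L[1][1] = 1.
Step 3: L[2][2] = √(9) = 3.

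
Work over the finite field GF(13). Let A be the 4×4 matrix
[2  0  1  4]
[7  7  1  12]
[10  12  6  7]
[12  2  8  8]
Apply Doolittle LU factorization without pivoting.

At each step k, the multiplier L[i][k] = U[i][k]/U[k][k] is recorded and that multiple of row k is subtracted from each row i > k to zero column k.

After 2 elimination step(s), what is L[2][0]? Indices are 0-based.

L[2][0] = 5

k=0: U[0][0]=2
  eliminate (1,0): mult=10, new row 1: (0, 7, 4, 11); set L[1][0]=10
  eliminate (2,0): mult=5, new row 2: (0, 12, 1, 0); set L[2][0]=5
  eliminate (3,0): mult=6, new row 3: (0, 2, 2, 10); set L[3][0]=6
k=1: U[1][1]=7
  eliminate (2,1): mult=11, new row 2: (0, 0, 9, 9); set L[2][1]=11
  eliminate (3,1): mult=4, new row 3: (0, 0, 12, 5); set L[3][1]=4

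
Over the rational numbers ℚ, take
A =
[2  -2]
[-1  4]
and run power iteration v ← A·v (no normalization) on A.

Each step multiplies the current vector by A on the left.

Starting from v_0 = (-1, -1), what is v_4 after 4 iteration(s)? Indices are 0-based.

v_0 = (-1, -1).
v_1 = A·v_0 = (0, -3).
v_2 = A·v_1 = (6, -12).
v_3 = A·v_2 = (36, -54).
v_4 = A·v_3 = (180, -252).

v_4 = (180, -252)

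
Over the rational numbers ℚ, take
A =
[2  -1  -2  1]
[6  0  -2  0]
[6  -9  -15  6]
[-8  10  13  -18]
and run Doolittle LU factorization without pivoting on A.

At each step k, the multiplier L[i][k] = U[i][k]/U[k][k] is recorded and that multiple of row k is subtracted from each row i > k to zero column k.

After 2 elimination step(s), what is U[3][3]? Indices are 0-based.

U[3][3] = -8

k=0: U[0][0]=2
  eliminate (1,0): mult=3, new row 1: (0, 3, 4, -3); set L[1][0]=3
  eliminate (2,0): mult=3, new row 2: (0, -6, -9, 3); set L[2][0]=3
  eliminate (3,0): mult=-4, new row 3: (0, 6, 5, -14); set L[3][0]=-4
k=1: U[1][1]=3
  eliminate (2,1): mult=-2, new row 2: (0, 0, -1, -3); set L[2][1]=-2
  eliminate (3,1): mult=2, new row 3: (0, 0, -3, -8); set L[3][1]=2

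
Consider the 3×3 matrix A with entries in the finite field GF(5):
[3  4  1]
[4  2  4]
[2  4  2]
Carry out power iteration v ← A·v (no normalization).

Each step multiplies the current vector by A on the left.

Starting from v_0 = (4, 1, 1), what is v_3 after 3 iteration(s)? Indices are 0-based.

v_0 = (4, 1, 1).
v_1 = A·v_0 = (2, 2, 4).
v_2 = A·v_1 = (3, 3, 0).
v_3 = A·v_2 = (1, 3, 3).

v_3 = (1, 3, 3)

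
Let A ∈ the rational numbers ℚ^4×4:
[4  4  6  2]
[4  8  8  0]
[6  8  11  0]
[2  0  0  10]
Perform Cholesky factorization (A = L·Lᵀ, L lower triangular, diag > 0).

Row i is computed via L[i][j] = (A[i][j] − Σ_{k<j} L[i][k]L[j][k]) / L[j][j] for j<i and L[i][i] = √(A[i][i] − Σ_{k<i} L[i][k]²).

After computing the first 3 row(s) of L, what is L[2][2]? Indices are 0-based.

L[2][2] = 1

Step 1: L[0][0] = √(4) = 2.
  L[1][0] = (4) / L[0][0] = 2.
Step 2: L[1][1] = √(4) = 2.
  L[2][0] = (6) / L[0][0] = 3.
  L[2][1] = (2) / L[1][1] = 1.
Step 3: L[2][2] = √(1) = 1.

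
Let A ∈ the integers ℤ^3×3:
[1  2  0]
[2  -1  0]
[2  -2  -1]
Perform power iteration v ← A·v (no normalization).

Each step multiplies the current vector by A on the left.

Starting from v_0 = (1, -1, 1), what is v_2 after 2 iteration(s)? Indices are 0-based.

v_0 = (1, -1, 1).
v_1 = A·v_0 = (-1, 3, 3).
v_2 = A·v_1 = (5, -5, -11).

v_2 = (5, -5, -11)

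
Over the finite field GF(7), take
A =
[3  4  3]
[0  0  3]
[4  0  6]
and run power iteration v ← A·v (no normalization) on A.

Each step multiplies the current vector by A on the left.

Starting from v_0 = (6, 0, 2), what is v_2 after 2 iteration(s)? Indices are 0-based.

v_0 = (6, 0, 2).
v_1 = A·v_0 = (3, 6, 1).
v_2 = A·v_1 = (1, 3, 4).

v_2 = (1, 3, 4)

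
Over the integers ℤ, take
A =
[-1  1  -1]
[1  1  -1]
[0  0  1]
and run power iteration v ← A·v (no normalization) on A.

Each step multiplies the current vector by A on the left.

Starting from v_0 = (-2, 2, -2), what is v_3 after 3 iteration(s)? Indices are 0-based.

v_3 = (14, 10, -2)

v_0 = (-2, 2, -2).
v_1 = A·v_0 = (6, 2, -2).
v_2 = A·v_1 = (-2, 10, -2).
v_3 = A·v_2 = (14, 10, -2).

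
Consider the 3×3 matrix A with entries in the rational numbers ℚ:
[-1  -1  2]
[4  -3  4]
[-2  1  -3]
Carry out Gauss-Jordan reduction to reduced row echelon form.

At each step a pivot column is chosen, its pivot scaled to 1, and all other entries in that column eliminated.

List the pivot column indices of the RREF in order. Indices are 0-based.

pivot columns: 0, 1, 2

step 1: normalize row 0 (÷-1) = (1, 1, -2)
  row 1: subtract 4×row0 = (0, -7, 12)
  row 2: subtract -2×row0 = (0, 3, -7)
step 2: normalize row 1 (÷-7) = (0, 1, -12/7)
  row 0: subtract 1×row1 = (1, 0, -2/7)
  row 2: subtract 3×row1 = (0, 0, -13/7)
step 3: normalize row 2 (÷-13/7) = (0, 0, 1)
  row 0: subtract -2/7×row2 = (1, 0, 0)
  row 1: subtract -12/7×row2 = (0, 1, 0)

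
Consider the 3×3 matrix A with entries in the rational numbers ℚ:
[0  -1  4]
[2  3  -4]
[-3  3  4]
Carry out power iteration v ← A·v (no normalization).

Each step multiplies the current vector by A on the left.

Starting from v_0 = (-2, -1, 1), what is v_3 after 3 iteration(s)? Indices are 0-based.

v_0 = (-2, -1, 1).
v_1 = A·v_0 = (5, -11, 7).
v_2 = A·v_1 = (39, -51, -20).
v_3 = A·v_2 = (-29, 5, -350).

v_3 = (-29, 5, -350)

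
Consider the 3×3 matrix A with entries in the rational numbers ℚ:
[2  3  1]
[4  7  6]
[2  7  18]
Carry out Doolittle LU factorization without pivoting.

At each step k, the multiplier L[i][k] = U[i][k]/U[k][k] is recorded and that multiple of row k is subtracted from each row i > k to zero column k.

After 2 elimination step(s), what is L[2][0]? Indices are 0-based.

k=0: U[0][0]=2
  eliminate (1,0): mult=2, new row 1: (0, 1, 4); set L[1][0]=2
  eliminate (2,0): mult=1, new row 2: (0, 4, 17); set L[2][0]=1
k=1: U[1][1]=1
  eliminate (2,1): mult=4, new row 2: (0, 0, 1); set L[2][1]=4

L[2][0] = 1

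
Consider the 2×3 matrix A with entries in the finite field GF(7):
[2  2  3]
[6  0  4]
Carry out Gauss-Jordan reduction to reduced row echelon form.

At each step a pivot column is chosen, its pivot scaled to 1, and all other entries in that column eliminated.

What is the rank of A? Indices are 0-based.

rank = 2

pivot(0,0)=2: scale R0 → (1, 1, 5)
  clear (1,0): R1 −= (6)R0 → (0, 1, 2)
pivot(1,1)=1: scale R1 → (0, 1, 2)
  clear (0,1): R0 −= (1)R1 → (1, 0, 3)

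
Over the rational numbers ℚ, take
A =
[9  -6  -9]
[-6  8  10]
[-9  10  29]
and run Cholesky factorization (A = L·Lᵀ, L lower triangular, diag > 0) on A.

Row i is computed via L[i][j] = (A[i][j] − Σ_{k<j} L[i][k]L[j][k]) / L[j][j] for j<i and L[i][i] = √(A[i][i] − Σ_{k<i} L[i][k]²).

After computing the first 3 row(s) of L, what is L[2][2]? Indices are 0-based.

Step 1: L[0][0] = √(9) = 3.
  L[1][0] = (-6) / L[0][0] = -2.
Step 2: L[1][1] = √(4) = 2.
  L[2][0] = (-9) / L[0][0] = -3.
  L[2][1] = (4) / L[1][1] = 2.
Step 3: L[2][2] = √(16) = 4.

L[2][2] = 4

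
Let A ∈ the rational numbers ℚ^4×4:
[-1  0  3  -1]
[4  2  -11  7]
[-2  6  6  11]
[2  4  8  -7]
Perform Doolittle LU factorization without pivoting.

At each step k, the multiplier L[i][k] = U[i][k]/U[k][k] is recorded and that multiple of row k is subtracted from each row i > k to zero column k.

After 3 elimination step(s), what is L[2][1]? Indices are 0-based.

Step 1: pivot at (0,0) is -1.
  row1 ← row1 − (-4)·row0  ⇒  L[1][0]=-4, U row1=(0, 2, 1, 3)
  row2 ← row2 − (2)·row0  ⇒  L[2][0]=2, U row2=(0, 6, 0, 13)
  row3 ← row3 − (-2)·row0  ⇒  L[3][0]=-2, U row3=(0, 4, 14, -9)
Step 2: pivot at (1,1) is 2.
  row2 ← row2 − (3)·row1  ⇒  L[2][1]=3, U row2=(0, 0, -3, 4)
  row3 ← row3 − (2)·row1  ⇒  L[3][1]=2, U row3=(0, 0, 12, -15)
Step 3: pivot at (2,2) is -3.
  row3 ← row3 − (-4)·row2  ⇒  L[3][2]=-4, U row3=(0, 0, 0, 1)

L[2][1] = 3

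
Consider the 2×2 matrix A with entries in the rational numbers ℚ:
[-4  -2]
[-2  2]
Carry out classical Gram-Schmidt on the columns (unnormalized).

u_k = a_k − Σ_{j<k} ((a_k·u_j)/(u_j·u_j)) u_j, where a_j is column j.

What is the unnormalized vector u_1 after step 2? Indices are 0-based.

u_1 = (-6/5, 12/5)

Step 1: u_0 = a_0 = (-4, -2).
Step 2: u_1 = a_1 − (1/5)·u_0 = (-6/5, 12/5).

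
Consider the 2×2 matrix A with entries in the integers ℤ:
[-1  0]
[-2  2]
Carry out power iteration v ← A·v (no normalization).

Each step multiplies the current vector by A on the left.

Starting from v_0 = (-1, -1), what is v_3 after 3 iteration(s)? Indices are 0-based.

v_3 = (1, -2)

v_0 = (-1, -1).
v_1 = A·v_0 = (1, 0).
v_2 = A·v_1 = (-1, -2).
v_3 = A·v_2 = (1, -2).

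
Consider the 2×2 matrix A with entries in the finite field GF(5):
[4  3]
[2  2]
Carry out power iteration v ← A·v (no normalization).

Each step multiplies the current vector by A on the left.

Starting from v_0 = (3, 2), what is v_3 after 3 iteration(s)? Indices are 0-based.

v_0 = (3, 2).
v_1 = A·v_0 = (3, 0).
v_2 = A·v_1 = (2, 1).
v_3 = A·v_2 = (1, 1).

v_3 = (1, 1)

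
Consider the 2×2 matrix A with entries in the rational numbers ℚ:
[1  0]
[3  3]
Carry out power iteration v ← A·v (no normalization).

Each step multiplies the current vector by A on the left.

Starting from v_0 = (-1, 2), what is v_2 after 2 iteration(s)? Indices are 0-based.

v_2 = (-1, 6)

v_0 = (-1, 2).
v_1 = A·v_0 = (-1, 3).
v_2 = A·v_1 = (-1, 6).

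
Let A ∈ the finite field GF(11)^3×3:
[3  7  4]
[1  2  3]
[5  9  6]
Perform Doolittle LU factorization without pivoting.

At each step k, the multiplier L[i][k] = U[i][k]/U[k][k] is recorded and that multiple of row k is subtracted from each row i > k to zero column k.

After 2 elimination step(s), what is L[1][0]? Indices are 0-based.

L[1][0] = 4

[col 0] pivot 3
  R1 -= 4*R0 → (0, 7, 9)  (L[1][0] := 4)
  R2 -= 9*R0 → (0, 1, 3)  (L[2][0] := 9)
[col 1] pivot 7
  R2 -= 8*R1 → (0, 0, 8)  (L[2][1] := 8)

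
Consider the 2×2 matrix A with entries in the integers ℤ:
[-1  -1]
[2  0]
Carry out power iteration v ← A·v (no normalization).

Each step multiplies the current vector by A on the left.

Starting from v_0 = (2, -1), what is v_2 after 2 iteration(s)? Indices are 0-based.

v_0 = (2, -1).
v_1 = A·v_0 = (-1, 4).
v_2 = A·v_1 = (-3, -2).

v_2 = (-3, -2)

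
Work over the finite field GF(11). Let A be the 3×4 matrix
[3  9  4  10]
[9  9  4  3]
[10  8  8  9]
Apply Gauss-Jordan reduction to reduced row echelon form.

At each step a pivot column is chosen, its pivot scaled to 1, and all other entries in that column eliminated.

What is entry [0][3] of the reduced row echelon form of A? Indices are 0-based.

M[0][3] = 8

step 1: normalize row 0 (÷3) = (1, 3, 5, 7)
  row 1: subtract 9×row0 = (0, 4, 3, 6)
  row 2: subtract 10×row0 = (0, 0, 2, 5)
step 2: normalize row 1 (÷4) = (0, 1, 9, 7)
  row 0: subtract 3×row1 = (1, 0, 0, 8)
step 3: normalize row 2 (÷2) = (0, 0, 1, 8)
  row 1: subtract 9×row2 = (0, 1, 0, 1)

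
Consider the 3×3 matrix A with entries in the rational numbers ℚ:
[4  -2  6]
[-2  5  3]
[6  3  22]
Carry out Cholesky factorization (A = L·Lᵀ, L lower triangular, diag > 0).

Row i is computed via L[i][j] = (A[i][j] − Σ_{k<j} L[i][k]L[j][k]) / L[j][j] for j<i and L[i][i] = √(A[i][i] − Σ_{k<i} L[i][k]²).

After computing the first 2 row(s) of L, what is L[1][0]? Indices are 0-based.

Step 1: L[0][0] = √(4) = 2.
  L[1][0] = (-2) / L[0][0] = -1.
Step 2: L[1][1] = √(4) = 2.

L[1][0] = -1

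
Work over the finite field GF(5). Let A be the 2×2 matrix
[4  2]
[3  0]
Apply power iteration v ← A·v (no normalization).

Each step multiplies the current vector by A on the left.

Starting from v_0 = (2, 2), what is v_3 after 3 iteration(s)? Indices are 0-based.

v_0 = (2, 2).
v_1 = A·v_0 = (2, 1).
v_2 = A·v_1 = (0, 1).
v_3 = A·v_2 = (2, 0).

v_3 = (2, 0)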